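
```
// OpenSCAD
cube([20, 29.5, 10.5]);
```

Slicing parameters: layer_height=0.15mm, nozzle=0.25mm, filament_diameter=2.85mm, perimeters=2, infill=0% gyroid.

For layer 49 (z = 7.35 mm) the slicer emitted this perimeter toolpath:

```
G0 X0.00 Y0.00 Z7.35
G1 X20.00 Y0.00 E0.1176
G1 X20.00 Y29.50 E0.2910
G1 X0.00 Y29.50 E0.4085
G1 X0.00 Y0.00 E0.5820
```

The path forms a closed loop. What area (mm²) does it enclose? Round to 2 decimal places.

590.00 mm²

Apply the shoelace formula to the sequence of (X, Y) vertices; enclosed area = 590.00 mm².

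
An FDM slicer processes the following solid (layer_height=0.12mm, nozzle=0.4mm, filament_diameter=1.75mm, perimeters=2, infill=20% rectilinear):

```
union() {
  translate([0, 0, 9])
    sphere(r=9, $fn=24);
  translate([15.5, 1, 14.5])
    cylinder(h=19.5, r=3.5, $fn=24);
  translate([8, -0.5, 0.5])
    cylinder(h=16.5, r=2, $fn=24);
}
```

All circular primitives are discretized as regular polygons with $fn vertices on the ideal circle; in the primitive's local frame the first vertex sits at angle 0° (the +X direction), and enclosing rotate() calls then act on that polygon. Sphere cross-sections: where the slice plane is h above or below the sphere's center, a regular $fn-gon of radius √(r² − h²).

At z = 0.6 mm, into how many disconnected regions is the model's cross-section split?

2

At z = 0.6 mm: the r=9 sphere contributes a regular 24-gon of circumradius √(9²−8.4²) = 3.231; the cylinder at (15.5, 1) is absent (z outside [14.5, 34]); the r=2 cylinder at (8, -0.5) contributes a regular 24-gon of circumradius 2; Combining (union): the 2 present regions are separate (no shared area or edge), so areas and boundary lengths simply add and each stays a separate island — 2 connected regions. The result has 2 disconnected regions.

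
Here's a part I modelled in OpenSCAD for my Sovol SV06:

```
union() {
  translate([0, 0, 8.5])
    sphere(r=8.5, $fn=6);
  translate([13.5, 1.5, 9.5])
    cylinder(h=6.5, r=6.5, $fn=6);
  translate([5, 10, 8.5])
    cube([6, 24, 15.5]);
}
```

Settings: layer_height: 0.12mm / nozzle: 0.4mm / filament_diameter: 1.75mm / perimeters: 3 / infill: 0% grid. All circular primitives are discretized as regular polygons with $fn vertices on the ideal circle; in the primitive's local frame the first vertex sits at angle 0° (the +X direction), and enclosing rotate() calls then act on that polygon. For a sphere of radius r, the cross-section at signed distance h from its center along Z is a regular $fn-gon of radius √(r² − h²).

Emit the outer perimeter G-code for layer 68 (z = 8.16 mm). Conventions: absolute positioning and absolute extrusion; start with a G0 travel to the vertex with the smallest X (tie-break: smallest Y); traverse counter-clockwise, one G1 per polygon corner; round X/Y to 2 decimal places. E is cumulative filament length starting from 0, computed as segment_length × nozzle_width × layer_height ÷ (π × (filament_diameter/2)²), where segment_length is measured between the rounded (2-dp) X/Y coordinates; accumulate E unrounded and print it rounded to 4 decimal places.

G0 X-8.49 Y0.00 Z8.16
G1 X-4.25 Y-7.36 E0.1695
G1 X4.25 Y-7.36 E0.3391
G1 X8.49 Y0.00 E0.5086
G1 X4.25 Y7.36 E0.6781
G1 X-4.25 Y7.36 E0.8478
G1 X-8.49 Y0.00 E1.0173

At z = 8.16 mm: the r=8.5 sphere contributes a regular 6-gon of circumradius √(8.5²−0.34²) = 8.493; the cylinder at (13.5, 1.5) does not reach this height (z outside [9.5, 16]); the cube at (5, 10) is absent (z outside [8.5, 24]); Combining (union): only the r=8.5 sphere is present, so the union is just that shape — 1 connected region. The outline is a single polygon with 6 vertices. Extrusion per mm of travel: 0.4 × 0.12 / (π × 0.875²) = 0.019956. Accumulating E over each segment gives final E = 1.0173.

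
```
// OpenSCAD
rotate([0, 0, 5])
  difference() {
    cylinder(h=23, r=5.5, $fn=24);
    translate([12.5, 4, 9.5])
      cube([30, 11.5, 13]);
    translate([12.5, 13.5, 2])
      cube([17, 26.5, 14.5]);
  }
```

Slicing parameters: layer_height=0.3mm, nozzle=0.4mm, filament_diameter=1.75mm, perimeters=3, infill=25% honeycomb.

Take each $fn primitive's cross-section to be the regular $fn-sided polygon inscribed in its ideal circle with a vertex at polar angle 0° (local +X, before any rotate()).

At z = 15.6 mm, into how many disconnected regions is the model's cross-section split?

At z = 15.6 mm: the cylinder: section is a regular 24-gon, circumradius r=5.5; the cube at (12.5, 4) is present — its section is the full 30×11.5 rectangle; the cube at (12.5, 13.5) is present — its section is the full 17×26.5 rectangle; After the difference (first − rest): starting from the r=5.5 cylinder, the 30×11.5 cube at (12.5, 4) misses the remaining region (no effect); the 17×26.5 cube at (12.5, 13.5) misses the remaining region (no effect) — 1 connected region; (whole slice rotated 5° about Z — lengths, areas and connectivity unchanged). The result has 1 disconnected region.

1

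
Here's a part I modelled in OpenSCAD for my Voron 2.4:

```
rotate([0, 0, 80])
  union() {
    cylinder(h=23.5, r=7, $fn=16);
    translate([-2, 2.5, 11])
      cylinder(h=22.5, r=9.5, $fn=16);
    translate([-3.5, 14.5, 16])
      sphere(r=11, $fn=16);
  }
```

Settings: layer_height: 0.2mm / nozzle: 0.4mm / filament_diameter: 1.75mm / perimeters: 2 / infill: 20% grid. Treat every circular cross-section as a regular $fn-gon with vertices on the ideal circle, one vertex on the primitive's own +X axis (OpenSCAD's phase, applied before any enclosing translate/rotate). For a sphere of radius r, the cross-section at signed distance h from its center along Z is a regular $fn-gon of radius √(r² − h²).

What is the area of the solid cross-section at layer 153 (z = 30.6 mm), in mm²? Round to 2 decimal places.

At z = 30.6 mm: the cylinder is not intersected at this z (z outside [0, 23.5]); the r=9.5 cylinder at (-2, 2.5) contributes a regular 16-gon of circumradius 9.5 (area = (16/2)·9.500²·sin(360°/16) = 276.30 mm²); the sphere at (-3.5, 14.5) does not reach this height (|z−center|=14.600 > r=11); Combining (union): only the r=9.5 cylinder at (-2, 2.5) is present, so the union is just that shape — area = 276.30 mm²; (whole slice rotated 80° about Z — lengths, areas and connectivity unchanged). Overall, the cross-section is a single solid region. Net area = 276.30 mm².

276.30 mm²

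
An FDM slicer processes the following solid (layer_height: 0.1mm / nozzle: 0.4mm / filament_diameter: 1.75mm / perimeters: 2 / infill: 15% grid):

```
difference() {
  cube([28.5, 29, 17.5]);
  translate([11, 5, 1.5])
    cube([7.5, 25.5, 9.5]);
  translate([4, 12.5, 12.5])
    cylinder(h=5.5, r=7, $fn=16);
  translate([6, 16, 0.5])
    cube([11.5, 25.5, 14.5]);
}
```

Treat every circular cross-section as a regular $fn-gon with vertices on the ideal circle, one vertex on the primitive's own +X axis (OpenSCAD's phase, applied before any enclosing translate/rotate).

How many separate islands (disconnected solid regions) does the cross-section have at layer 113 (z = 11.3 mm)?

1

At z = 11.3 mm: the cube (footprint 28.5×29) is included at this height; the cube at (11, 5) is not intersected at this z (z outside [1.5, 11]); the cylinder at (4, 12.5) is not intersected at this z (z outside [12.5, 18]); the cube at (6, 16) (footprint 11.5×25.5) is included at this height; Subtracting the remaining from the first: starting from the 28.5×29 cube, the 11.5×25.5 cube at (6, 16) partially overlaps it — only the 149.50 mm² overlap (of its 293.25 mm²) is removed, clipping the outline — 1 connected region. Overall, the cross-section is a single solid region. Island count = 1.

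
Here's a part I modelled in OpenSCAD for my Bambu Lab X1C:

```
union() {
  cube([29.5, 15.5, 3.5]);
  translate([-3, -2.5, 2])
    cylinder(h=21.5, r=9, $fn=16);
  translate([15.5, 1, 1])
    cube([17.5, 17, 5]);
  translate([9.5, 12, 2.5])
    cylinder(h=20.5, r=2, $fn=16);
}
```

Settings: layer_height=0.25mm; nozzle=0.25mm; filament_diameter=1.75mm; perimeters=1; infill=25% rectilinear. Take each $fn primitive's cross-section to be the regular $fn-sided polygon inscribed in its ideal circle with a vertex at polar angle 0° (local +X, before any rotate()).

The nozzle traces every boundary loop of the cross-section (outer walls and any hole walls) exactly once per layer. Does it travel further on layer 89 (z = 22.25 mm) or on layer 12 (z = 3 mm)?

layer 12 (z = 3 mm)

Layer 89 (z = 22.25): the cube is not intersected at this z (z outside [0, 3.5]); the cylinder at (-3, -2.5): section is a regular 16-gon, circumradius r=9 (perimeter = 2·16·9.000·sin(180°/16) = 56.19 mm); the cube at (15.5, 1) is absent (z outside [1, 6]); the cylinder at (9.5, 12): section is a regular 16-gon, circumradius r=2 (perimeter = 2·16·2.000·sin(180°/16) = 12.49 mm); Combining (union): the 2 present regions are separate (no shared area or edge), so areas and boundary lengths simply add and each stays a separate island — boundary = 68.67 mm. So its perimeter = 68.67 mm. Layer 12 (z = 3): the cube is present — its section is the full 29.5×15.5 rectangle (perimeter 90.00 mm); the r=9 cylinder at (-3, -2.5) gives a regular 16-gon of circumradius 9 (constant along its height) (perimeter = 2·16·9.000·sin(180°/16) = 56.19 mm); the cube at (15.5, 1) (footprint 17.5×17) is included at this height (perimeter 69.00 mm); the r=2 cylinder at (9.5, 12) contributes a regular 16-gon of circumradius 2 (perimeter = 2·16·2.000·sin(180°/16) = 12.49 mm); Combining (union): the regions partially overlap (shared area 236.76 mm²), so the edge portions inside another operand are dropped and the merged outline is re-measured after clipping — boundary = 138.34 mm. So its perimeter = 138.34 mm. Layer 12 is larger (138.34 vs 68.67 mm).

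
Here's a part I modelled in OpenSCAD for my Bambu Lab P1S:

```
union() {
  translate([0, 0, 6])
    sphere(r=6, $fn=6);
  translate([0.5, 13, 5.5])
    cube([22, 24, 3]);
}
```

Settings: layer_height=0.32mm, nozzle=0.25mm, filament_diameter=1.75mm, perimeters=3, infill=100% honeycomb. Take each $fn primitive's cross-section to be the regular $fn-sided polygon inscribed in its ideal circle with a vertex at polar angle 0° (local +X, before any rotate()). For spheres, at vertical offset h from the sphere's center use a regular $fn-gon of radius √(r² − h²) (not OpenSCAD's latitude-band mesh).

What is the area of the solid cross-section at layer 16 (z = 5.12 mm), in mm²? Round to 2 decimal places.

At z = 5.12 mm: the sphere: section is a regular 6-gon, circumradius = √(r²−h²) = √(6²−0.88²) = 5.935 (area = (6/2)·5.935²·sin(360°/6) = 91.52 mm²); the cube at (0.5, 13) is absent (z outside [5.5, 8.5]); Taking the union: only the r=6 sphere is present, so the union is just that shape — area = 91.52 mm². Overall, the cross-section is a single solid region. Net area = 91.52 mm².

91.52 mm²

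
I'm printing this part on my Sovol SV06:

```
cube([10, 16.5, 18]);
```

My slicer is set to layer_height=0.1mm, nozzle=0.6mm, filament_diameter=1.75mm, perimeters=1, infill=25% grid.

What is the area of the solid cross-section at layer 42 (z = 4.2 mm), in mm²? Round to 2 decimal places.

165.00 mm²

At z = 4.2 mm: the 10×16.5 cube contributes its full rectangle (area 165.00 mm²). Overall, the cross-section is a single solid region. Net area = 165.00 mm².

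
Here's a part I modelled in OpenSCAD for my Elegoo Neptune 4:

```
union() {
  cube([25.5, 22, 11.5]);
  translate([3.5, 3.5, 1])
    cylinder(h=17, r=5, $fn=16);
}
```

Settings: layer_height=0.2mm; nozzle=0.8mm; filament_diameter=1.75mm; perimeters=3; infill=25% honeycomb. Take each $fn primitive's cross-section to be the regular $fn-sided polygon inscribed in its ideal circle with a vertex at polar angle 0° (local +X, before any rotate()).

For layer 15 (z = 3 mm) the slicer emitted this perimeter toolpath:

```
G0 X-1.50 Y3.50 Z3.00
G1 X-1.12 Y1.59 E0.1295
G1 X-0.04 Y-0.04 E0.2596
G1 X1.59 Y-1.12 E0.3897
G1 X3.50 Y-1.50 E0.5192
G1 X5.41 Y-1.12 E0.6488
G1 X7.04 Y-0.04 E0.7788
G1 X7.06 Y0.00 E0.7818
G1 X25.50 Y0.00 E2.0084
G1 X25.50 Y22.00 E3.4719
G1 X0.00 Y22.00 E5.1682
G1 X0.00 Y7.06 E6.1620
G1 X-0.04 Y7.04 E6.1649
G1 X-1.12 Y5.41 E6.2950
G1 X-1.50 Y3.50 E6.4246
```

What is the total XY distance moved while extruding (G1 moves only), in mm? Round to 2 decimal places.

Sum the Euclidean lengths of each G1 segment: total = 96.58 mm.

96.58 mm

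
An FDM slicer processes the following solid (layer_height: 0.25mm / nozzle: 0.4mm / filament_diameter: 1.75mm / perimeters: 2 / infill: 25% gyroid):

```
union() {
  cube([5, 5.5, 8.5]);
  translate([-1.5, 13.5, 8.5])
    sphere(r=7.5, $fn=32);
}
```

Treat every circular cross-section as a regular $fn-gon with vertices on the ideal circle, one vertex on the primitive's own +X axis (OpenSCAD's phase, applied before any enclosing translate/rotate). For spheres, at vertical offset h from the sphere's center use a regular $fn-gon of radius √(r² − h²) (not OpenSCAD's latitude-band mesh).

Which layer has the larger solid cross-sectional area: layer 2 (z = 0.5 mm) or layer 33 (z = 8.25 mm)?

Layer 2 (z = 0.5): the 5×5.5 cube contributes its full rectangle (area 27.50 mm²); the sphere at (-1.5, 13.5) is absent (|z−center|=8.000 > r=7.5); Taking the union: only the 5×5.5 cube is present, so the union is just that shape — area = 27.50 mm². So its area = 27.50 mm². Layer 33 (z = 8.25): the 5×5.5 cube contributes its full rectangle (area 27.50 mm²); the r=7.5 sphere at (-1.5, 13.5) slices to a regular 32-gon of circumradius 7.496 (√(r²−h²) with h=0.25 from center) (area = (32/2)·7.496²·sin(360°/32) = 175.39 mm²); Merging all regions: the 2 present regions are separate (no shared area or edge), so areas and boundary lengths simply add and each stays a separate island — area = 202.89 mm². So its area = 202.89 mm². Layer 33 is larger (202.89 vs 27.50 mm²).

layer 33 (z = 8.25 mm)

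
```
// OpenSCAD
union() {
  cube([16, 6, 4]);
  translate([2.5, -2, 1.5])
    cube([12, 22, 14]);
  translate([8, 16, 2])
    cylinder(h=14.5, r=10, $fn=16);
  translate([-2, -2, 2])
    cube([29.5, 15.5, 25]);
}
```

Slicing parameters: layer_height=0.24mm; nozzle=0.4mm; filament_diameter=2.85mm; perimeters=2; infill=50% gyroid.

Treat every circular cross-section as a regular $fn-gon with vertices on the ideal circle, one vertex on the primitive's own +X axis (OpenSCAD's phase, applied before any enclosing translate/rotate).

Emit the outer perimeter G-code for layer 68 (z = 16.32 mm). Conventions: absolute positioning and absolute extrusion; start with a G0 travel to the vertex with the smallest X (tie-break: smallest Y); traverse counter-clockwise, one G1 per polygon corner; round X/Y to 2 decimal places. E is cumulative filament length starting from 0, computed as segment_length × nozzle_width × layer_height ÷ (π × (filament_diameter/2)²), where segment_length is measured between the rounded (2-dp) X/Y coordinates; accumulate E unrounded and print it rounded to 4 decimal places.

G0 X-2.00 Y-2.00 Z16.32
G1 X27.50 Y-2.00 E0.4439
G1 X27.50 Y13.50 E0.6772
G1 X17.50 Y13.50 E0.8277
G1 X18.00 Y16.00 E0.8660
G1 X17.24 Y19.83 E0.9248
G1 X15.07 Y23.07 E0.9835
G1 X11.83 Y25.24 E1.0422
G1 X8.00 Y26.00 E1.1009
G1 X4.17 Y25.24 E1.1597
G1 X0.93 Y23.07 E1.2184
G1 X-1.24 Y19.83 E1.2770
G1 X-2.00 Y16.00 E1.3358
G1 X-1.50 Y13.50 E1.3742
G1 X-2.00 Y13.50 E1.3817
G1 X-2.00 Y-2.00 E1.6149

At z = 16.32 mm: the cube does not reach this height (z outside [0, 4]); the cube at (2.5, -2) is absent (z outside [1.5, 15.5]); the r=10 cylinder at (8, 16) contributes a regular 16-gon of circumradius 10; the cube at (-2, -2) is present — its section is the full 29.5×15.5 rectangle; Taking the union: the regions partially overlap (shared area 104.32 mm²), so overlapping operands fuse into one piece — 1 connected region. The outline is a single polygon with 15 vertices. Extrusion per mm of travel: 0.4 × 0.24 / (π × 1.425²) = 0.015048. Accumulating E over each segment gives final E = 1.6149.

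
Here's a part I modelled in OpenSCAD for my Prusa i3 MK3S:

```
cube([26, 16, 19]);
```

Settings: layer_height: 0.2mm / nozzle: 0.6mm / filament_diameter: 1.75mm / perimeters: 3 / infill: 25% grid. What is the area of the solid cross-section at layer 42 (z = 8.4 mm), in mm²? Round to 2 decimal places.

416.00 mm²

At z = 8.4 mm: the cube is present — its section is the full 26×16 rectangle (area 416.00 mm²). Overall, the cross-section is a single solid region. Net area = 416.00 mm².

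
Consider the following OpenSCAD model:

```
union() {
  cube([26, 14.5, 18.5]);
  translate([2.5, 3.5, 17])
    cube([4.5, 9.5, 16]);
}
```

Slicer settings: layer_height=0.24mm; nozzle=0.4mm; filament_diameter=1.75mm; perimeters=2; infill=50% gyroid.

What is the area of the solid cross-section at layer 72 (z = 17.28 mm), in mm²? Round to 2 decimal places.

At z = 17.28 mm: the 26×14.5 cube contributes its full rectangle (area 377.00 mm²); the cube at (2.5, 3.5) is present — its section is the full 4.5×9.5 rectangle (area 42.75 mm²); Taking the union: the 4.5×9.5 cube at (2.5, 3.5) lies entirely inside the 26×14.5 cube, so the union is just the 26×14.5 cube — area = 377.00 mm². Overall, the cross-section is a single solid region. Net area = 377.00 mm².

377.00 mm²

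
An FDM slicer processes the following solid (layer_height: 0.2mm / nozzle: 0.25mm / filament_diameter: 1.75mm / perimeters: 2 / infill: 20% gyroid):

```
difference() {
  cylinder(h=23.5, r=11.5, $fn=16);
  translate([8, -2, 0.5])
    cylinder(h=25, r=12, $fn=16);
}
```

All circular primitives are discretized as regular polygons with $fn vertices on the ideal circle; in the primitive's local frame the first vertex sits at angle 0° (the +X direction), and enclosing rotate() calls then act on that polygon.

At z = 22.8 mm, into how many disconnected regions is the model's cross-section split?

At z = 22.8 mm: the r=11.5 cylinder gives a regular 16-gon of circumradius 11.5 (constant along its height); the r=12 cylinder at (8, -2) gives a regular 16-gon of circumradius 12 (constant along its height); Taking the first minus the rest: starting from the r=11.5 cylinder, the r=12 cylinder at (8, -2) partially overlaps it — only the 235.26 mm² overlap (of its 440.85 mm²) is removed, clipping the outline — 1 connected region. The result has 1 disconnected region.

1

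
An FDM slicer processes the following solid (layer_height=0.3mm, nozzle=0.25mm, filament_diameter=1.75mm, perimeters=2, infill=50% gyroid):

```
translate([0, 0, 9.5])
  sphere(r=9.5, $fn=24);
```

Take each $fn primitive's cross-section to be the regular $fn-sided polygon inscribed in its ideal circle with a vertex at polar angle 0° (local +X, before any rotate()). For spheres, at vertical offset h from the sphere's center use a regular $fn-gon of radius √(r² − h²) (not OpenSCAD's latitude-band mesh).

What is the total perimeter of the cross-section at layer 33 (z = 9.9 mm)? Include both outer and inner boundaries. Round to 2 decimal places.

At z = 9.9 mm: the r=9.5 sphere contributes a regular 24-gon of circumradius √(9.5²−0.4²) = 9.492 (perimeter = 2·24·9.492·sin(180°/24) = 59.47 mm). Overall, the cross-section is a single solid region. Total boundary length (outer) = 59.47 mm.

59.47 mm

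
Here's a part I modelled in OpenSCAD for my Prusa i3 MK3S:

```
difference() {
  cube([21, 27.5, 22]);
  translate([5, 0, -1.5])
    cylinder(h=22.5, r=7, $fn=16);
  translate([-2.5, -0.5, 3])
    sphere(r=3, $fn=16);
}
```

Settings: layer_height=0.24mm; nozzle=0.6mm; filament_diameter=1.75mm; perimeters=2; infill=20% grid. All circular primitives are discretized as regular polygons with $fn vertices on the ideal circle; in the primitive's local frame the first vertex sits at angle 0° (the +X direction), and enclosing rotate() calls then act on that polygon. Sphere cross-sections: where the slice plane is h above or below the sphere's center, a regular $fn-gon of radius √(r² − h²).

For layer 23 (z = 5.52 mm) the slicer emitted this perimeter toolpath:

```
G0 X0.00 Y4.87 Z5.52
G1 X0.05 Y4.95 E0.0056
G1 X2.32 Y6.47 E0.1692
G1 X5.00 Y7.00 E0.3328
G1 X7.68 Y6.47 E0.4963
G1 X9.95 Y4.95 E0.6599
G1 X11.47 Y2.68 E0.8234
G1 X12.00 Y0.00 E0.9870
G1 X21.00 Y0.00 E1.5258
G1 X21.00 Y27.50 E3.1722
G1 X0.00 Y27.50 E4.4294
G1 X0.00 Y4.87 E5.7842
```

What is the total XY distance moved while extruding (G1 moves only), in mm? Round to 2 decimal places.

Sum the Euclidean lengths of each G1 segment: total = 96.62 mm.

96.62 mm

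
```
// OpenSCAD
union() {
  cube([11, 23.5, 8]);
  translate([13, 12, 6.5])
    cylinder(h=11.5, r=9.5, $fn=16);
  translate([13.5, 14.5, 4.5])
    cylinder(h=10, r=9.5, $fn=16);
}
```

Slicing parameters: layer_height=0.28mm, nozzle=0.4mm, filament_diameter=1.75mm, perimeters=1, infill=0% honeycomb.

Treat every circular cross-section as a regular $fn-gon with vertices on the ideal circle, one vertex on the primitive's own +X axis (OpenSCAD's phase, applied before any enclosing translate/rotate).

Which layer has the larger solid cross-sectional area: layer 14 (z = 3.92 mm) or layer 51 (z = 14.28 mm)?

layer 51 (z = 14.28 mm)

Layer 14 (z = 3.92): the 11×23.5 cube contributes its full rectangle (area 258.50 mm²); the cylinder at (13, 12) does not reach this height (z outside [6.5, 18]); the cylinder at (13.5, 14.5) is not intersected at this z (z outside [4.5, 14.5]); Merging all regions: only the 11×23.5 cube is present, so the union is just that shape — area = 258.50 mm². So its area = 258.50 mm². Layer 51 (z = 14.28): the cube is absent (z outside [0, 8]); the r=9.5 cylinder at (13, 12) contributes a regular 16-gon of circumradius 9.5 (area = (16/2)·9.500²·sin(360°/16) = 276.30 mm²); the cylinder at (13.5, 14.5): section is a regular 16-gon, circumradius r=9.5 (area = (16/2)·9.500²·sin(360°/16) = 276.30 mm²); Merging all regions: the regions partially overlap — summed areas 552.59 mm² minus the doubly-counted overlap 228.78 mm² gives 323.81 mm² — area = 323.81 mm². So its area = 323.81 mm². Layer 51 is larger (323.81 vs 258.50 mm²).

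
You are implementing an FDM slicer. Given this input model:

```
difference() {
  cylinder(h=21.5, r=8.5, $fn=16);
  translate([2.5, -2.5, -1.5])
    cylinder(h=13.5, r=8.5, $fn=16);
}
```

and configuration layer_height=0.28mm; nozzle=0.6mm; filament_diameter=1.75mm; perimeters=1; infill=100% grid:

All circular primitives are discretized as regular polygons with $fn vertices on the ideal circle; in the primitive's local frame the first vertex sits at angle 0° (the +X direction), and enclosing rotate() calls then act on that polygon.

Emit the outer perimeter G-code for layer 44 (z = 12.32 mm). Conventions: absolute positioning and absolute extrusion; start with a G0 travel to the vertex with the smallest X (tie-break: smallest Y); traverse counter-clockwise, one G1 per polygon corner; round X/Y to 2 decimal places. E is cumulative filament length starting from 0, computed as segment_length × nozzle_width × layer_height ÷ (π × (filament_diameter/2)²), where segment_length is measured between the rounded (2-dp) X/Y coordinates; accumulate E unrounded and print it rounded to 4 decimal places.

At z = 12.32 mm: the cylinder: section is a regular 16-gon, circumradius r=8.5; the cylinder at (2.5, -2.5) is absent (z outside [-1.5, 12]); Subtracting the remaining from the first: none of the subtracted shapes is present at this height, so the r=8.5 cylinder is unchanged — 1 connected region. The outline is a single polygon with 16 vertices. Extrusion per mm of travel: 0.6 × 0.28 / (π × 0.875²) = 0.069846. Accumulating E over each segment gives final E = 3.7055.

G0 X-8.50 Y0.00 Z12.32
G1 X-7.85 Y-3.25 E0.2315
G1 X-6.01 Y-6.01 E0.4632
G1 X-3.25 Y-7.85 E0.6949
G1 X0.00 Y-8.50 E0.9264
G1 X3.25 Y-7.85 E1.1579
G1 X6.01 Y-6.01 E1.3896
G1 X7.85 Y-3.25 E1.6212
G1 X8.50 Y0.00 E1.8527
G1 X7.85 Y3.25 E2.0842
G1 X6.01 Y6.01 E2.3159
G1 X3.25 Y7.85 E2.5476
G1 X0.00 Y8.50 E2.7791
G1 X-3.25 Y7.85 E3.0106
G1 X-6.01 Y6.01 E3.2423
G1 X-7.85 Y3.25 E3.4740
G1 X-8.50 Y0.00 E3.7055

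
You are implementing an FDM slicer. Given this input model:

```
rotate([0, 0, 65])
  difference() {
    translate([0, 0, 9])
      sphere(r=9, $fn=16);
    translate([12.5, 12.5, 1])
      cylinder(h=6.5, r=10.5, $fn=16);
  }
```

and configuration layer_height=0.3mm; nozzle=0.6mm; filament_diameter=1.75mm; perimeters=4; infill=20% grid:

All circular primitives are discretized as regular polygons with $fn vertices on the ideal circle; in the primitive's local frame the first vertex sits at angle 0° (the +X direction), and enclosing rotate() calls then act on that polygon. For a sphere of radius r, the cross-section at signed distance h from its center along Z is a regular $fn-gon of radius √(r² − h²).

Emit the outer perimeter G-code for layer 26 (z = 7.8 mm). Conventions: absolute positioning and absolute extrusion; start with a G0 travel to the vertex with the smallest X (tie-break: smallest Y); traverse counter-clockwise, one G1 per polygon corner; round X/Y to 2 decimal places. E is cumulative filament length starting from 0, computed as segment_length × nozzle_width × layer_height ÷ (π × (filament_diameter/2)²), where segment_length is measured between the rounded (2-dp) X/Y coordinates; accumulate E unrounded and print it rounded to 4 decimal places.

At z = 7.8 mm: the sphere: section is a regular 16-gon, circumradius = √(r²−h²) = √(9²−1.2²) = 8.920; the cylinder at (12.5, 12.5) is absent (z outside [1, 7.5]); Taking the first minus the rest: none of the subtracted shapes is present at this height, so the r=9 sphere is unchanged — 1 connected region; (whole slice rotated 65° about Z — lengths, areas and connectivity unchanged). The outline is a single polygon with 16 vertices. Extrusion per mm of travel: 0.6 × 0.3 / (π × 0.875²) = 0.074835. Accumulating E over each segment gives final E = 4.1671.

G0 X-8.91 Y0.39 Z7.80
G1 X-8.38 Y-3.05 E0.2605
G1 X-6.58 Y-6.03 E0.5210
G1 X-3.77 Y-8.08 E0.7813
G1 X-0.39 Y-8.91 E1.0418
G1 X3.05 Y-8.38 E1.3022
G1 X6.03 Y-6.58 E1.5628
G1 X8.08 Y-3.77 E1.8231
G1 X8.91 Y-0.39 E2.0835
G1 X8.38 Y3.05 E2.3440
G1 X6.58 Y6.03 E2.6045
G1 X3.77 Y8.08 E2.8648
G1 X0.39 Y8.91 E3.1253
G1 X-3.05 Y8.38 E3.3858
G1 X-6.03 Y6.58 E3.6463
G1 X-8.08 Y3.77 E3.9066
G1 X-8.91 Y0.39 E4.1671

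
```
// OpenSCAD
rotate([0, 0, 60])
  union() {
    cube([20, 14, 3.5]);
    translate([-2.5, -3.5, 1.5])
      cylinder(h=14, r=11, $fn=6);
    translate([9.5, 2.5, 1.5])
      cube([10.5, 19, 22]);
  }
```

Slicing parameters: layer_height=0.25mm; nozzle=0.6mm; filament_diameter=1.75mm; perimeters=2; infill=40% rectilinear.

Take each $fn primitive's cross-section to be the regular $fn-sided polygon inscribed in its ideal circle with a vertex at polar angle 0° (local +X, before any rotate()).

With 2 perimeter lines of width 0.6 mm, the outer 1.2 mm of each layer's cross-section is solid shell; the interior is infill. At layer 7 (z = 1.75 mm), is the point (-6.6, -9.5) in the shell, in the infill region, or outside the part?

outside

At z = 1.75 mm: the cube is present — its section is the full 20×14 rectangle; the r=11 cylinder at (-2.5, -3.5) contributes a regular 6-gon of circumradius 11; the cube at (9.5, 2.5) is present — its section is the full 10.5×19 rectangle; Merging all regions: the regions partially overlap (shared area 149.31 mm²), so overlapping operands fuse into one piece — 1 connected region; (whole slice rotated 60° about Z — lengths, areas and connectivity unchanged). Overall, the cross-section is a single solid region. Undo the 60° rotation: the query point maps to (-11.527, 0.966) in the un-rotated model frame. The nearest boundary edge runs (-13.50, -3.50)→(-8.00, 6.03); distance from the point to it = 0.52 mm. The point is not inside any of the regions above, so it lies outside the cross-section (0.52 mm from the nearest boundary).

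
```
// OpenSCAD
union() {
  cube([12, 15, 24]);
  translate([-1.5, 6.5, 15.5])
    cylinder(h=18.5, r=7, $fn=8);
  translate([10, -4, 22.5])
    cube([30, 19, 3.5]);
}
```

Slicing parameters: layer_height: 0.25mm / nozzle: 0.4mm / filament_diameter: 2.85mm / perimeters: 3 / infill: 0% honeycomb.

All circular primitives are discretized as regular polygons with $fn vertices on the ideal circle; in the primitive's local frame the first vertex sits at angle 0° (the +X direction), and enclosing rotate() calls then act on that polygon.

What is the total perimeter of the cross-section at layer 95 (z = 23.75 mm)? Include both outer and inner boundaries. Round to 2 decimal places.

129.92 mm

At z = 23.75 mm: the cube is present — its section is the full 12×15 rectangle (perimeter 54.00 mm); the r=7 cylinder at (-1.5, 6.5) contributes a regular 8-gon of circumradius 7 (perimeter = 2·8·7.000·sin(180°/8) = 42.86 mm); the 30×19 cube at (10, -4) contributes its full rectangle (perimeter 98.00 mm); Combining (union): the regions partially overlap (shared area 79.23 mm²), so the edge portions inside another operand are dropped and the merged outline is re-measured after clipping — boundary = 129.92 mm. Overall, the cross-section is a single solid region. Total boundary length (outer) = 129.92 mm.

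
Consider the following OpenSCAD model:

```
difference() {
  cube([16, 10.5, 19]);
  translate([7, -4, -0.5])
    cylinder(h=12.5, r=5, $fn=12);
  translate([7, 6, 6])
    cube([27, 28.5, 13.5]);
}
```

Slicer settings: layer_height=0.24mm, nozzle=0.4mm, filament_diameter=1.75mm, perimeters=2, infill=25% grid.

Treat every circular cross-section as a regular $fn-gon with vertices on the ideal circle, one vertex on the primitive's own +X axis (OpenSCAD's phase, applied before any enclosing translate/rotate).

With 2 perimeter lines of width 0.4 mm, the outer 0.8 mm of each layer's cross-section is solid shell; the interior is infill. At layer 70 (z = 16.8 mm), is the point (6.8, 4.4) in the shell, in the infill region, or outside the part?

infill

At z = 16.8 mm: the cube is present — its section is the full 16×10.5 rectangle; the cylinder at (7, -4) is not intersected at this z (z outside [-0.5, 12]); the cube at (7, 6) (footprint 27×28.5) is included at this height; Taking the first minus the rest: starting from the 16×10.5 cube, the 27×28.5 cube at (7, 6) partially overlaps it — only the 40.50 mm² overlap (of its 769.50 mm²) is removed, clipping the outline — 1 connected region. Overall, the cross-section is a single solid region. The nearest boundary edge runs (7.00, 10.50)→(7.00, 6.00); distance from the point to it = 1.61 mm. The point is inside the cross-section and 1.61 mm from the nearest boundary — more than the 0.8 mm shell width (2 × 0.4), so it's in the infill interior.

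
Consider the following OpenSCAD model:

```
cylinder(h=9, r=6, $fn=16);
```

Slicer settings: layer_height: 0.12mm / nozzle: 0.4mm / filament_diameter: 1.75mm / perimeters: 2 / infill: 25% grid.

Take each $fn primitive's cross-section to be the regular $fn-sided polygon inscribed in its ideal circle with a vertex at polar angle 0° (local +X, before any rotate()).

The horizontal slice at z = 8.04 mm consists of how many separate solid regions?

At z = 8.04 mm: the cylinder: section is a regular 16-gon, circumradius r=6. The result has 1 disconnected region.

1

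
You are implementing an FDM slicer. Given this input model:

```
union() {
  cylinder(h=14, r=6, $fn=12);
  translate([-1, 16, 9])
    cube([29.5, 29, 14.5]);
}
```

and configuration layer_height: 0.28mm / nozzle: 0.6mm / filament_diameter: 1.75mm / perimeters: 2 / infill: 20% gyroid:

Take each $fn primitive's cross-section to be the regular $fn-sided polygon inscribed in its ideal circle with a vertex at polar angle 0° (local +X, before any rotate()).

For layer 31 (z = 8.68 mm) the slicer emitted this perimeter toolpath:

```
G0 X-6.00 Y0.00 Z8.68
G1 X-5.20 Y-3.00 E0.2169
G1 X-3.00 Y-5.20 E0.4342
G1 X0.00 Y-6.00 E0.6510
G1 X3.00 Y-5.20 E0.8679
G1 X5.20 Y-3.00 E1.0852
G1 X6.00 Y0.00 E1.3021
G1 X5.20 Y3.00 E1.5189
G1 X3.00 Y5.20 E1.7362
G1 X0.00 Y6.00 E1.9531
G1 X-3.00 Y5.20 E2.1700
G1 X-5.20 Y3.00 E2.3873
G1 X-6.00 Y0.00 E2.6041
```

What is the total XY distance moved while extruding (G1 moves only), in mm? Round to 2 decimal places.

37.28 mm

Sum the Euclidean lengths of each G1 segment: total = 37.28 mm.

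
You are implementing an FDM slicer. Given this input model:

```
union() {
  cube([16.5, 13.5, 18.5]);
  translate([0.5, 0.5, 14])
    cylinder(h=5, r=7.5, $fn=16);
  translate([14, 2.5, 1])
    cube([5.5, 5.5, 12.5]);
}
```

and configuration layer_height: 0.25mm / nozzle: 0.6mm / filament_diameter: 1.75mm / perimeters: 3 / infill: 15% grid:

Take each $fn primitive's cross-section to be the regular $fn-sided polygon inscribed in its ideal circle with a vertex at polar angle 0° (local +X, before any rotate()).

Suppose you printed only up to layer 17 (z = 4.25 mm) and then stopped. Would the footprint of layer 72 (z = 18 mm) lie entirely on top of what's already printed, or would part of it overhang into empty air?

Compare the two slices. At z = 4.25: the 16.5×13.5 cube contributes its full rectangle (area 222.75 mm²); the cylinder at (0.5, 0.5) is not intersected at this z (z outside [14, 19]); the cube at (14, 2.5) (footprint 5.5×5.5) is included at this height (area 30.25 mm²); Taking the union: the regions partially overlap — summed areas 253.00 mm² minus the doubly-counted overlap 13.75 mm² gives 239.25 mm² — area = 239.25 mm². At z = 18: the cube (footprint 16.5×13.5) is included at this height (area 222.75 mm²); the cylinder at (0.5, 0.5): section is a regular 16-gon, circumradius r=7.5 (area = (16/2)·7.500²·sin(360°/16) = 172.21 mm²); the cube at (14, 2.5) is not intersected at this z (z outside [1, 13.5]); Combining (union): the regions partially overlap — summed areas 394.96 mm² minus the doubly-counted overlap 50.75 mm² gives 344.21 mm² — area = 344.21 mm². Checking containment: at z = 18 the cross-section extends beyond the z = 4.25 cross-section by about 121.46 mm².

part overhangs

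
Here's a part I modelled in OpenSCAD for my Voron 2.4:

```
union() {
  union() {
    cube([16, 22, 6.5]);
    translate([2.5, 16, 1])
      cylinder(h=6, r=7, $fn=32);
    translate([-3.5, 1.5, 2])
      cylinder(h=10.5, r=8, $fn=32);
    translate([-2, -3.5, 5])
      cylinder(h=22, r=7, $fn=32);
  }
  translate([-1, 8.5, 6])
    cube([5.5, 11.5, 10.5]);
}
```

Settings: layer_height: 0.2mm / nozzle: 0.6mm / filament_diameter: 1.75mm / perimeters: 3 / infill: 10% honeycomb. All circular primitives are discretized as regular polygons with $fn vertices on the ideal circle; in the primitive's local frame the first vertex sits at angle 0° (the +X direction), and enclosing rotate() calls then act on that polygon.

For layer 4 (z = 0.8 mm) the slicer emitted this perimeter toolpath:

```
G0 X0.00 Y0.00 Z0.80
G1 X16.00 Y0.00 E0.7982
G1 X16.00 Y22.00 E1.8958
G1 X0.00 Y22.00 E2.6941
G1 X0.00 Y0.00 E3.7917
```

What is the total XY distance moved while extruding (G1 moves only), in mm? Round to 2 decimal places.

Sum the Euclidean lengths of each G1 segment: total = 76.00 mm.

76.00 mm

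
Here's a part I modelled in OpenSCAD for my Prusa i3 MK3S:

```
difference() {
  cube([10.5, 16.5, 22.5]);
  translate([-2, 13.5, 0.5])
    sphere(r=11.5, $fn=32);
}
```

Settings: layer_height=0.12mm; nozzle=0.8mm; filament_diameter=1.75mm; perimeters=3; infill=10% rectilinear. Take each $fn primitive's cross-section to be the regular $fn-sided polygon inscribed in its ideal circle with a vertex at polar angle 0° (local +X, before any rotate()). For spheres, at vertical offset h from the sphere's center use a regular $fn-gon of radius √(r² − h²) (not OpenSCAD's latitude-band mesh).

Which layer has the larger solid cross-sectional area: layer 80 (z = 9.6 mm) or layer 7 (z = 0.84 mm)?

layer 80 (z = 9.6 mm)

Layer 80 (z = 9.6): the cube is present — its section is the full 10.5×16.5 rectangle (area 173.25 mm²); the r=11.5 sphere at (-2, 13.5) slices to a regular 32-gon of circumradius 7.031 (√(r²−h²) with h=9.1 from center) (area = (32/2)·7.031²·sin(360°/32) = 154.32 mm²); Subtracting the remaining from the first: starting from the 10.5×16.5 cube (173.25 mm²), the r=11.5 sphere at (-2, 13.5) partially overlaps it — only the 39.12 mm² overlap (of its 154.32 mm²) is removed, clipping the outline — area = 134.13 mm². So its area = 134.13 mm². Layer 7 (z = 0.84): the 10.5×16.5 cube contributes its full rectangle (area 173.25 mm²); the r=11.5 sphere at (-2, 13.5) contributes a regular 32-gon of circumradius √(11.5²−0.34²) = 11.495 (area = (32/2)·11.495²·sin(360°/32) = 412.45 mm²); Taking the first minus the rest: starting from the 10.5×16.5 cube (173.25 mm²), the r=11.5 sphere at (-2, 13.5) partially overlaps it — only the 108.30 mm² overlap (of its 412.45 mm²) is removed, clipping the outline — area = 64.95 mm². So its area = 64.95 mm². Layer 80 is larger (134.13 vs 64.95 mm²).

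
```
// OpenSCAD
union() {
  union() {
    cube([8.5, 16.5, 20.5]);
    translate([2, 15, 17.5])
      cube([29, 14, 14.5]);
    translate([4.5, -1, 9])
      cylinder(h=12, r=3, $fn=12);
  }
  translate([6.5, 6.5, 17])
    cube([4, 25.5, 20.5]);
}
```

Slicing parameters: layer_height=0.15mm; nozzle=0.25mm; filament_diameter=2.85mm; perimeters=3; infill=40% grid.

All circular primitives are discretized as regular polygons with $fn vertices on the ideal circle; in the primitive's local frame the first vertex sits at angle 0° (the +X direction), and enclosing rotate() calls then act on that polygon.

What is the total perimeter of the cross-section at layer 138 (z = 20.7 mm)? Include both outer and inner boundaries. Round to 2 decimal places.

127.63 mm

At z = 20.7 mm: the cube does not reach this height (z outside [0, 20.5]); the cube at (2, 15) is present — its section is the full 29×14 rectangle (perimeter 86.00 mm); the cylinder at (4.5, -1): section is a regular 12-gon, circumradius r=3 (perimeter = 2·12·3.000·sin(180°/12) = 18.63 mm); Merging all regions: the 2 present regions are separate (no shared area or edge), so areas and boundary lengths simply add and each stays a separate island — boundary = 104.63 mm; the 4×25.5 cube at (6.5, 6.5) contributes its full rectangle (perimeter 59.00 mm); Taking the union: the regions partially overlap (shared area 56.00 mm²), so the edge portions inside another operand are dropped and the merged outline is re-measured after clipping — boundary = 127.63 mm. Overall, the cross-section has 2 separate islands. Total boundary length (outer) = 127.63 mm.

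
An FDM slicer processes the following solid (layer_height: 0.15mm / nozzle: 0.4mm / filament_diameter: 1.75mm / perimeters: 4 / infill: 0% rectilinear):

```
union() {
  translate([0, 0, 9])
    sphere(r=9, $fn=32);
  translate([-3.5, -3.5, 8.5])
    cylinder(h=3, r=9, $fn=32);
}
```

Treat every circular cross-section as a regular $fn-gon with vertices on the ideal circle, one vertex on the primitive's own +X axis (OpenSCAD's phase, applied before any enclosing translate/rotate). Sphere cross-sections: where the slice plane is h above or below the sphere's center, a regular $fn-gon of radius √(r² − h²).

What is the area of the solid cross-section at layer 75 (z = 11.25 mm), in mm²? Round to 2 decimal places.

331.33 mm²

At z = 11.25 mm: the r=9 sphere contributes a regular 32-gon of circumradius √(9²−2.25²) = 8.714 (area = (32/2)·8.714²·sin(360°/32) = 237.03 mm²); the r=9 cylinder at (-3.5, -3.5) contributes a regular 32-gon of circumradius 9 (area = (32/2)·9.000²·sin(360°/32) = 252.84 mm²); Taking the union: the regions partially overlap — summed areas 489.87 mm² minus the doubly-counted overlap 158.54 mm² gives 331.33 mm² — area = 331.33 mm². Overall, the cross-section is a single solid region. Net area = 331.33 mm².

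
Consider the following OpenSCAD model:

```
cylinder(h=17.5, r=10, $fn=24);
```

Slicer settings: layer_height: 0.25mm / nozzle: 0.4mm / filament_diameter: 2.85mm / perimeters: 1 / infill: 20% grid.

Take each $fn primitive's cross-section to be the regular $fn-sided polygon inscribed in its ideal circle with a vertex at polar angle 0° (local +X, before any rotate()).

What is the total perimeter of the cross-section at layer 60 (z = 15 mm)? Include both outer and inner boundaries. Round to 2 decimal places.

At z = 15 mm: the cylinder: section is a regular 24-gon, circumradius r=10 (perimeter = 2·24·10.000·sin(180°/24) = 62.65 mm). Overall, the cross-section is a single solid region. Total boundary length (outer) = 62.65 mm.

62.65 mm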